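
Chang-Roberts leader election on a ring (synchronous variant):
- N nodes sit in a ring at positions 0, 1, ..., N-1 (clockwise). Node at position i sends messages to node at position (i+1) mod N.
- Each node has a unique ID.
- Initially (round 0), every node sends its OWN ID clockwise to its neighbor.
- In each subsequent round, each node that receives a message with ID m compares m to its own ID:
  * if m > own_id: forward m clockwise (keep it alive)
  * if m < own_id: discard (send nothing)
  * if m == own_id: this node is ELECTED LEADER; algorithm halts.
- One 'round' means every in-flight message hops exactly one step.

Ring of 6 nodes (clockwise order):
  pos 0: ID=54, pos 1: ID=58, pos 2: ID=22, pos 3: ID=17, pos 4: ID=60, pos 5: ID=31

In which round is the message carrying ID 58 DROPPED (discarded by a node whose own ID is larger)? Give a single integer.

Answer: 3

Derivation:
Round 1: pos1(id58) recv 54: drop; pos2(id22) recv 58: fwd; pos3(id17) recv 22: fwd; pos4(id60) recv 17: drop; pos5(id31) recv 60: fwd; pos0(id54) recv 31: drop
Round 2: pos3(id17) recv 58: fwd; pos4(id60) recv 22: drop; pos0(id54) recv 60: fwd
Round 3: pos4(id60) recv 58: drop; pos1(id58) recv 60: fwd
Round 4: pos2(id22) recv 60: fwd
Round 5: pos3(id17) recv 60: fwd
Round 6: pos4(id60) recv 60: ELECTED
Message ID 58 originates at pos 1; dropped at pos 4 in round 3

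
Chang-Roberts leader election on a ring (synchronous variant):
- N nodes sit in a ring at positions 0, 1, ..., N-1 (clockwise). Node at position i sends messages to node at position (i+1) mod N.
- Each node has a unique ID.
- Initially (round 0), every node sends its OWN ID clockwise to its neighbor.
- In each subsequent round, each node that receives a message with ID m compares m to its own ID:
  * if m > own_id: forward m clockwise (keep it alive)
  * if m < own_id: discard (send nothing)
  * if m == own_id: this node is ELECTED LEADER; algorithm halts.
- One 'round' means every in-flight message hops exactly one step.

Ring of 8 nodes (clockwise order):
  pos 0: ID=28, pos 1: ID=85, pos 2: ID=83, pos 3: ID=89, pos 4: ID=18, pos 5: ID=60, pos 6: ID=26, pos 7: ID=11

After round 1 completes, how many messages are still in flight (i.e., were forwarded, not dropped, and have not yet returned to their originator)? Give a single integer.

Round 1: pos1(id85) recv 28: drop; pos2(id83) recv 85: fwd; pos3(id89) recv 83: drop; pos4(id18) recv 89: fwd; pos5(id60) recv 18: drop; pos6(id26) recv 60: fwd; pos7(id11) recv 26: fwd; pos0(id28) recv 11: drop
After round 1: 4 messages still in flight

Answer: 4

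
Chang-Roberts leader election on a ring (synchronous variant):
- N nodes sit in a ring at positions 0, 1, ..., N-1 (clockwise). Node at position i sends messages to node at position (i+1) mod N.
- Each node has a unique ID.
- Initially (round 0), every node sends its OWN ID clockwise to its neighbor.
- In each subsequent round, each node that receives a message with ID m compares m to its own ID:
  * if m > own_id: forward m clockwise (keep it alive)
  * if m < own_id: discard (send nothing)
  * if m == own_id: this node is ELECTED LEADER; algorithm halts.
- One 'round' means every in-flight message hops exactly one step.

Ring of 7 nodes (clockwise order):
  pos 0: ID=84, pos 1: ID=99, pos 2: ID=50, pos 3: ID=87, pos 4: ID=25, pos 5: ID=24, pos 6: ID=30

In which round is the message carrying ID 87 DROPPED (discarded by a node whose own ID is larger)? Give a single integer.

Answer: 5

Derivation:
Round 1: pos1(id99) recv 84: drop; pos2(id50) recv 99: fwd; pos3(id87) recv 50: drop; pos4(id25) recv 87: fwd; pos5(id24) recv 25: fwd; pos6(id30) recv 24: drop; pos0(id84) recv 30: drop
Round 2: pos3(id87) recv 99: fwd; pos5(id24) recv 87: fwd; pos6(id30) recv 25: drop
Round 3: pos4(id25) recv 99: fwd; pos6(id30) recv 87: fwd
Round 4: pos5(id24) recv 99: fwd; pos0(id84) recv 87: fwd
Round 5: pos6(id30) recv 99: fwd; pos1(id99) recv 87: drop
Round 6: pos0(id84) recv 99: fwd
Round 7: pos1(id99) recv 99: ELECTED
Message ID 87 originates at pos 3; dropped at pos 1 in round 5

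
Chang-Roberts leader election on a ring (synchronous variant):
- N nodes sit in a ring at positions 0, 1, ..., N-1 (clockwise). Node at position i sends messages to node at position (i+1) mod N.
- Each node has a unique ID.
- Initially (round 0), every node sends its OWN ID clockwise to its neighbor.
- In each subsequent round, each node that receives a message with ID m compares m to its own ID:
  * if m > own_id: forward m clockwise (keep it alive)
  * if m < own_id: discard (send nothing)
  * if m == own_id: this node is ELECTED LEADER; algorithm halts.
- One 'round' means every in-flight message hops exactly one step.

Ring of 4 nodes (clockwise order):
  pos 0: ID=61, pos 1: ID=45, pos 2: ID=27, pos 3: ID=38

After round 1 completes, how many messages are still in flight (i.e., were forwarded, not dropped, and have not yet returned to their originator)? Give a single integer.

Answer: 2

Derivation:
Round 1: pos1(id45) recv 61: fwd; pos2(id27) recv 45: fwd; pos3(id38) recv 27: drop; pos0(id61) recv 38: drop
After round 1: 2 messages still in flight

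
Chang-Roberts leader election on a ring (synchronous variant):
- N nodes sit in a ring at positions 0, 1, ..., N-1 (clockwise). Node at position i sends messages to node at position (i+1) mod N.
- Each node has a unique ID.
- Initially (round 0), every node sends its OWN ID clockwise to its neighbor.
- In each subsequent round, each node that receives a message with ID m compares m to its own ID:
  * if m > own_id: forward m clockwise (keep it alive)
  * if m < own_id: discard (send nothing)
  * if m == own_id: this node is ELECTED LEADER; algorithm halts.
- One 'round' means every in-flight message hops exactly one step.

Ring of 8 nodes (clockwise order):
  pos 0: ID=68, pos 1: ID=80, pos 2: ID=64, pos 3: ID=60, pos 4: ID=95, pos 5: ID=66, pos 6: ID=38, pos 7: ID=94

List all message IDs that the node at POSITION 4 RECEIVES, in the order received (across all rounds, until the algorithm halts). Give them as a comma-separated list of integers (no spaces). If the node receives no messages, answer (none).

Round 1: pos1(id80) recv 68: drop; pos2(id64) recv 80: fwd; pos3(id60) recv 64: fwd; pos4(id95) recv 60: drop; pos5(id66) recv 95: fwd; pos6(id38) recv 66: fwd; pos7(id94) recv 38: drop; pos0(id68) recv 94: fwd
Round 2: pos3(id60) recv 80: fwd; pos4(id95) recv 64: drop; pos6(id38) recv 95: fwd; pos7(id94) recv 66: drop; pos1(id80) recv 94: fwd
Round 3: pos4(id95) recv 80: drop; pos7(id94) recv 95: fwd; pos2(id64) recv 94: fwd
Round 4: pos0(id68) recv 95: fwd; pos3(id60) recv 94: fwd
Round 5: pos1(id80) recv 95: fwd; pos4(id95) recv 94: drop
Round 6: pos2(id64) recv 95: fwd
Round 7: pos3(id60) recv 95: fwd
Round 8: pos4(id95) recv 95: ELECTED

Answer: 60,64,80,94,95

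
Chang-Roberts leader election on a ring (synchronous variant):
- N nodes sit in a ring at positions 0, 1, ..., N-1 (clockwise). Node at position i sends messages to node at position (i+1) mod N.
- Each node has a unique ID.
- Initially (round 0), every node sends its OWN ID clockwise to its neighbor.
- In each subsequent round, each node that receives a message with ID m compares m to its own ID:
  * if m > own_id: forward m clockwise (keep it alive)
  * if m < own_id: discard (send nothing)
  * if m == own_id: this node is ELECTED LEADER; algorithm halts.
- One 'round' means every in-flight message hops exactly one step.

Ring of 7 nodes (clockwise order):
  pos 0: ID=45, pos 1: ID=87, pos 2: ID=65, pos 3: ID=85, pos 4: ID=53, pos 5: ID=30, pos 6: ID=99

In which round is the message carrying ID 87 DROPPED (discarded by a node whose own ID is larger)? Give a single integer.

Round 1: pos1(id87) recv 45: drop; pos2(id65) recv 87: fwd; pos3(id85) recv 65: drop; pos4(id53) recv 85: fwd; pos5(id30) recv 53: fwd; pos6(id99) recv 30: drop; pos0(id45) recv 99: fwd
Round 2: pos3(id85) recv 87: fwd; pos5(id30) recv 85: fwd; pos6(id99) recv 53: drop; pos1(id87) recv 99: fwd
Round 3: pos4(id53) recv 87: fwd; pos6(id99) recv 85: drop; pos2(id65) recv 99: fwd
Round 4: pos5(id30) recv 87: fwd; pos3(id85) recv 99: fwd
Round 5: pos6(id99) recv 87: drop; pos4(id53) recv 99: fwd
Round 6: pos5(id30) recv 99: fwd
Round 7: pos6(id99) recv 99: ELECTED
Message ID 87 originates at pos 1; dropped at pos 6 in round 5

Answer: 5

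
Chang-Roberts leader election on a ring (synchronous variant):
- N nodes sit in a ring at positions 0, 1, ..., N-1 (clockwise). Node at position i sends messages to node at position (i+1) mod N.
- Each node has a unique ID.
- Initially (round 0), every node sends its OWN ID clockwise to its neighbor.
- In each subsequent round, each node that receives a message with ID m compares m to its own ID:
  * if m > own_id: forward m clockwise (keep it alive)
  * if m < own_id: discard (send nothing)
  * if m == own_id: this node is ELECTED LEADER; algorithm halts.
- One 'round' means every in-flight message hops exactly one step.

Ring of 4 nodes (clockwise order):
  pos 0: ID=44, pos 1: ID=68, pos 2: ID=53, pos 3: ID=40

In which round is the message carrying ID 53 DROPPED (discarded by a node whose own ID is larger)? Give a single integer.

Answer: 3

Derivation:
Round 1: pos1(id68) recv 44: drop; pos2(id53) recv 68: fwd; pos3(id40) recv 53: fwd; pos0(id44) recv 40: drop
Round 2: pos3(id40) recv 68: fwd; pos0(id44) recv 53: fwd
Round 3: pos0(id44) recv 68: fwd; pos1(id68) recv 53: drop
Round 4: pos1(id68) recv 68: ELECTED
Message ID 53 originates at pos 2; dropped at pos 1 in round 3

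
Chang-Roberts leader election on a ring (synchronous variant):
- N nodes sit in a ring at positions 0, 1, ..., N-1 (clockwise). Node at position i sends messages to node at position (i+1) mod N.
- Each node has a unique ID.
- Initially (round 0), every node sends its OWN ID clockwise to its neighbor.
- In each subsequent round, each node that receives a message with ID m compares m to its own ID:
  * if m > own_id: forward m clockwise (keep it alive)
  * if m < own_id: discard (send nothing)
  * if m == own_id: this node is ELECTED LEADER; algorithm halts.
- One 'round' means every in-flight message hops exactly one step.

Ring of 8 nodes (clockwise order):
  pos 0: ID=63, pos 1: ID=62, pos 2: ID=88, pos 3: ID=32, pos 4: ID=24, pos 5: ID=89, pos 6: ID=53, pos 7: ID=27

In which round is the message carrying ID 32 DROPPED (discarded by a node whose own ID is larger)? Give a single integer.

Answer: 2

Derivation:
Round 1: pos1(id62) recv 63: fwd; pos2(id88) recv 62: drop; pos3(id32) recv 88: fwd; pos4(id24) recv 32: fwd; pos5(id89) recv 24: drop; pos6(id53) recv 89: fwd; pos7(id27) recv 53: fwd; pos0(id63) recv 27: drop
Round 2: pos2(id88) recv 63: drop; pos4(id24) recv 88: fwd; pos5(id89) recv 32: drop; pos7(id27) recv 89: fwd; pos0(id63) recv 53: drop
Round 3: pos5(id89) recv 88: drop; pos0(id63) recv 89: fwd
Round 4: pos1(id62) recv 89: fwd
Round 5: pos2(id88) recv 89: fwd
Round 6: pos3(id32) recv 89: fwd
Round 7: pos4(id24) recv 89: fwd
Round 8: pos5(id89) recv 89: ELECTED
Message ID 32 originates at pos 3; dropped at pos 5 in round 2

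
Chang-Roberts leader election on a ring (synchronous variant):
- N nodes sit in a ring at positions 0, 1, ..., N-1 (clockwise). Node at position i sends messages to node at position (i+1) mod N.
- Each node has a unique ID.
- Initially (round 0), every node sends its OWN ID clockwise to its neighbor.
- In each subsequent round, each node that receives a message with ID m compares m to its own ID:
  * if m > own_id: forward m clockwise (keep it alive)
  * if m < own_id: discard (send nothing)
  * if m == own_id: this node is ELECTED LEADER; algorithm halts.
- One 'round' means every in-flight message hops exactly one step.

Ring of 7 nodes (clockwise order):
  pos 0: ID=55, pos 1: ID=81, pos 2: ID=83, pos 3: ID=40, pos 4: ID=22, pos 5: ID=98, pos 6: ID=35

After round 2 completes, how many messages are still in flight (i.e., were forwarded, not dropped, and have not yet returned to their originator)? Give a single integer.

Answer: 2

Derivation:
Round 1: pos1(id81) recv 55: drop; pos2(id83) recv 81: drop; pos3(id40) recv 83: fwd; pos4(id22) recv 40: fwd; pos5(id98) recv 22: drop; pos6(id35) recv 98: fwd; pos0(id55) recv 35: drop
Round 2: pos4(id22) recv 83: fwd; pos5(id98) recv 40: drop; pos0(id55) recv 98: fwd
After round 2: 2 messages still in flight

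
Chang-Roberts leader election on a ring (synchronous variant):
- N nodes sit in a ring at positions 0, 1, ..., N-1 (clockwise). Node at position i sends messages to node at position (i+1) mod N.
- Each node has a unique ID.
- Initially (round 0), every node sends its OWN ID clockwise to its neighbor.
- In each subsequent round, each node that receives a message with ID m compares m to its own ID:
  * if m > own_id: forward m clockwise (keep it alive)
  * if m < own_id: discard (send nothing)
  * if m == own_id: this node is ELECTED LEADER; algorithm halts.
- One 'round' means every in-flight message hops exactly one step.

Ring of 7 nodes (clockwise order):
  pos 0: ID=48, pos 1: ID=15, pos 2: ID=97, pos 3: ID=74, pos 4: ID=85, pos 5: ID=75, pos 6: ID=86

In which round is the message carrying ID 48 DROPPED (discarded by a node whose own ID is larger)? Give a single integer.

Round 1: pos1(id15) recv 48: fwd; pos2(id97) recv 15: drop; pos3(id74) recv 97: fwd; pos4(id85) recv 74: drop; pos5(id75) recv 85: fwd; pos6(id86) recv 75: drop; pos0(id48) recv 86: fwd
Round 2: pos2(id97) recv 48: drop; pos4(id85) recv 97: fwd; pos6(id86) recv 85: drop; pos1(id15) recv 86: fwd
Round 3: pos5(id75) recv 97: fwd; pos2(id97) recv 86: drop
Round 4: pos6(id86) recv 97: fwd
Round 5: pos0(id48) recv 97: fwd
Round 6: pos1(id15) recv 97: fwd
Round 7: pos2(id97) recv 97: ELECTED
Message ID 48 originates at pos 0; dropped at pos 2 in round 2

Answer: 2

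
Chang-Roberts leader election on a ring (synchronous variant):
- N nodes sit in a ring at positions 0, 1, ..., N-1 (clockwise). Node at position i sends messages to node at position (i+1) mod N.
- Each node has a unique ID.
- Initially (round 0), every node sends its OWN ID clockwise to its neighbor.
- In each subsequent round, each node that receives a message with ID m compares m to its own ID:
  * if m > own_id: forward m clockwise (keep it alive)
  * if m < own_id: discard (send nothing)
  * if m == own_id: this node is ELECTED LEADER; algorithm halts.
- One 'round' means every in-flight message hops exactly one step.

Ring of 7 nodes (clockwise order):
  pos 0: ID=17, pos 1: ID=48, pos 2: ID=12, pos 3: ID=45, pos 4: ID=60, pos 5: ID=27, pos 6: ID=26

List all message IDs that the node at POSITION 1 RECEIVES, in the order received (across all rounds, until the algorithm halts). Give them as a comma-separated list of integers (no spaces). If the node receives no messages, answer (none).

Round 1: pos1(id48) recv 17: drop; pos2(id12) recv 48: fwd; pos3(id45) recv 12: drop; pos4(id60) recv 45: drop; pos5(id27) recv 60: fwd; pos6(id26) recv 27: fwd; pos0(id17) recv 26: fwd
Round 2: pos3(id45) recv 48: fwd; pos6(id26) recv 60: fwd; pos0(id17) recv 27: fwd; pos1(id48) recv 26: drop
Round 3: pos4(id60) recv 48: drop; pos0(id17) recv 60: fwd; pos1(id48) recv 27: drop
Round 4: pos1(id48) recv 60: fwd
Round 5: pos2(id12) recv 60: fwd
Round 6: pos3(id45) recv 60: fwd
Round 7: pos4(id60) recv 60: ELECTED

Answer: 17,26,27,60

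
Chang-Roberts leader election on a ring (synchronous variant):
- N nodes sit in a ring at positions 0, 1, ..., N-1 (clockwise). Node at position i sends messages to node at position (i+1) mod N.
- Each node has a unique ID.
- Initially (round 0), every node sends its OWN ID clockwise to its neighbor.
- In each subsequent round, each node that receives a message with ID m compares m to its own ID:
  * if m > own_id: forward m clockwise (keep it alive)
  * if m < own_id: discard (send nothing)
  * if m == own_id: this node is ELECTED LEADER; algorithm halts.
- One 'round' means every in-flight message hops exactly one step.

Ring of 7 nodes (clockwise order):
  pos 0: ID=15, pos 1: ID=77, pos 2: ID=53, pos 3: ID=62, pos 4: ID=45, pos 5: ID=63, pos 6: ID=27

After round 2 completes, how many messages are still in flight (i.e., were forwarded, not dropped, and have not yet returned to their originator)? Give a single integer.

Round 1: pos1(id77) recv 15: drop; pos2(id53) recv 77: fwd; pos3(id62) recv 53: drop; pos4(id45) recv 62: fwd; pos5(id63) recv 45: drop; pos6(id27) recv 63: fwd; pos0(id15) recv 27: fwd
Round 2: pos3(id62) recv 77: fwd; pos5(id63) recv 62: drop; pos0(id15) recv 63: fwd; pos1(id77) recv 27: drop
After round 2: 2 messages still in flight

Answer: 2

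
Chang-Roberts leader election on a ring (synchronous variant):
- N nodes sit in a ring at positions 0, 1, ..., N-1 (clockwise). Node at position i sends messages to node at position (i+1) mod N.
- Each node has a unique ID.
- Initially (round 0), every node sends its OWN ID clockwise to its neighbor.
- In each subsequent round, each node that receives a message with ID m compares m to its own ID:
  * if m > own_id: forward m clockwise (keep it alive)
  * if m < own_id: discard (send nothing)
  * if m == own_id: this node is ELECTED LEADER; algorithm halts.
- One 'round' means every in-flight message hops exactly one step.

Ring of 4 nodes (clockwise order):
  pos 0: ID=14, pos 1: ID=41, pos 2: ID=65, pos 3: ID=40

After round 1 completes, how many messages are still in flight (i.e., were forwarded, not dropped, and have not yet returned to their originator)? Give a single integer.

Answer: 2

Derivation:
Round 1: pos1(id41) recv 14: drop; pos2(id65) recv 41: drop; pos3(id40) recv 65: fwd; pos0(id14) recv 40: fwd
After round 1: 2 messages still in flight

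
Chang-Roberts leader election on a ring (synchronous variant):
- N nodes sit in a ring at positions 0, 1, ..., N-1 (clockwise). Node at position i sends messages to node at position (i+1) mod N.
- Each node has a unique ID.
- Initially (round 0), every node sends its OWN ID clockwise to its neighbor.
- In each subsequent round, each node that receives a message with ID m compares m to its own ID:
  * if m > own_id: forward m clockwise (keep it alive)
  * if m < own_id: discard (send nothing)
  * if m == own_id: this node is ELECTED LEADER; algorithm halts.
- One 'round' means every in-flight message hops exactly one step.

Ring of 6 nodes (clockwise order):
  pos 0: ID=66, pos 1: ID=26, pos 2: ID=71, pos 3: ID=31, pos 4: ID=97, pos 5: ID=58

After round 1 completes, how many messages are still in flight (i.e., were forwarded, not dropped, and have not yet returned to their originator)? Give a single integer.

Round 1: pos1(id26) recv 66: fwd; pos2(id71) recv 26: drop; pos3(id31) recv 71: fwd; pos4(id97) recv 31: drop; pos5(id58) recv 97: fwd; pos0(id66) recv 58: drop
After round 1: 3 messages still in flight

Answer: 3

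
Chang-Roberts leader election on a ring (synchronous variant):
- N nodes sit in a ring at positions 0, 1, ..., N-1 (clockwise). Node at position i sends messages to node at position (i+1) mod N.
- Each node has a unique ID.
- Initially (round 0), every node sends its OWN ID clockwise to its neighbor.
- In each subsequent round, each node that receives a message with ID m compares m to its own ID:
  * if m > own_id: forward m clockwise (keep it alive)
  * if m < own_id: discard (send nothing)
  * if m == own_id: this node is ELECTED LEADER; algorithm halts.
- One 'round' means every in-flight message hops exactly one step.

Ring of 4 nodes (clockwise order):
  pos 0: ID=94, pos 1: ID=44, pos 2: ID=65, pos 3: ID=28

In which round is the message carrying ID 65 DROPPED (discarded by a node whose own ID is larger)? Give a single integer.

Answer: 2

Derivation:
Round 1: pos1(id44) recv 94: fwd; pos2(id65) recv 44: drop; pos3(id28) recv 65: fwd; pos0(id94) recv 28: drop
Round 2: pos2(id65) recv 94: fwd; pos0(id94) recv 65: drop
Round 3: pos3(id28) recv 94: fwd
Round 4: pos0(id94) recv 94: ELECTED
Message ID 65 originates at pos 2; dropped at pos 0 in round 2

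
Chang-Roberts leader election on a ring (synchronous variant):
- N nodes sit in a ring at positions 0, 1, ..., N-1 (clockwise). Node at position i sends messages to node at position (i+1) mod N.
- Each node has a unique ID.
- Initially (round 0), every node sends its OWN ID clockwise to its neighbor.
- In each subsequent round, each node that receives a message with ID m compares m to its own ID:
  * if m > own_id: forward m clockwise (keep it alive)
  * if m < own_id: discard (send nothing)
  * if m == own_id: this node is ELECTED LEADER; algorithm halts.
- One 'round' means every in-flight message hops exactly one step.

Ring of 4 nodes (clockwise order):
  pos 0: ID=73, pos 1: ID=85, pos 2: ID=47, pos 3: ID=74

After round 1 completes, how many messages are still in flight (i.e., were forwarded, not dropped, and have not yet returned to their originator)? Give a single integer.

Answer: 2

Derivation:
Round 1: pos1(id85) recv 73: drop; pos2(id47) recv 85: fwd; pos3(id74) recv 47: drop; pos0(id73) recv 74: fwd
After round 1: 2 messages still in flight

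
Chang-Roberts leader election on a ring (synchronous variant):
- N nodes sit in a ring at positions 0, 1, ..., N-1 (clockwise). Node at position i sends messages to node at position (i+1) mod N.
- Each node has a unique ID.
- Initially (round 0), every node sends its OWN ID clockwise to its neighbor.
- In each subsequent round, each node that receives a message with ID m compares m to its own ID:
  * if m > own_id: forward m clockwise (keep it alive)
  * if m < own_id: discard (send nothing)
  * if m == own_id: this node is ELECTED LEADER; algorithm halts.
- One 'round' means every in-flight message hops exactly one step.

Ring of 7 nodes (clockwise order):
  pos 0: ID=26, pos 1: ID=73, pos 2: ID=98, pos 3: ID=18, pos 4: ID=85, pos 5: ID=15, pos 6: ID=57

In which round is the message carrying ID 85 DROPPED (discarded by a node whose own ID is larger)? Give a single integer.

Answer: 5

Derivation:
Round 1: pos1(id73) recv 26: drop; pos2(id98) recv 73: drop; pos3(id18) recv 98: fwd; pos4(id85) recv 18: drop; pos5(id15) recv 85: fwd; pos6(id57) recv 15: drop; pos0(id26) recv 57: fwd
Round 2: pos4(id85) recv 98: fwd; pos6(id57) recv 85: fwd; pos1(id73) recv 57: drop
Round 3: pos5(id15) recv 98: fwd; pos0(id26) recv 85: fwd
Round 4: pos6(id57) recv 98: fwd; pos1(id73) recv 85: fwd
Round 5: pos0(id26) recv 98: fwd; pos2(id98) recv 85: drop
Round 6: pos1(id73) recv 98: fwd
Round 7: pos2(id98) recv 98: ELECTED
Message ID 85 originates at pos 4; dropped at pos 2 in round 5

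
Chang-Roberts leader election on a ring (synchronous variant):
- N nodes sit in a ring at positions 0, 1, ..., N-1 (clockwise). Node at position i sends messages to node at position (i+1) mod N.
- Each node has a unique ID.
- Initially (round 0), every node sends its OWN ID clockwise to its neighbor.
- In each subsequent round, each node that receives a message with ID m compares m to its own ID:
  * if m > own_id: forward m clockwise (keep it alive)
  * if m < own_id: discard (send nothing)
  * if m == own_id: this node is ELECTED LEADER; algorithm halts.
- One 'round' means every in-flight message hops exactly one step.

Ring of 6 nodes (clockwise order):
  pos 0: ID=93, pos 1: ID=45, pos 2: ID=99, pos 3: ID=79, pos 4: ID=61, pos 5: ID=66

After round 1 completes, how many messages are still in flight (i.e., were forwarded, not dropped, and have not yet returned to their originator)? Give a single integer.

Round 1: pos1(id45) recv 93: fwd; pos2(id99) recv 45: drop; pos3(id79) recv 99: fwd; pos4(id61) recv 79: fwd; pos5(id66) recv 61: drop; pos0(id93) recv 66: drop
After round 1: 3 messages still in flight

Answer: 3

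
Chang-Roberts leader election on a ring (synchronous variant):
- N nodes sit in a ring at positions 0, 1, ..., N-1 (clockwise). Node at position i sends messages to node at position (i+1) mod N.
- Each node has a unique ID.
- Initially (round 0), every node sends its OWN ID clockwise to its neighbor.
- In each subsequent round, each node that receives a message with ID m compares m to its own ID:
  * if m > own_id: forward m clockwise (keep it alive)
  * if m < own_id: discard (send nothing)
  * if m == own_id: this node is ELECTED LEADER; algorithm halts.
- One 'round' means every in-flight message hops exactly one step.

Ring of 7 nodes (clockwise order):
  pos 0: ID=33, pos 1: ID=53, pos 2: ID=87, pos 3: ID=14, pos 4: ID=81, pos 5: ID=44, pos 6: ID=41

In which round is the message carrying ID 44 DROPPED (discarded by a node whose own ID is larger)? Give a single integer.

Round 1: pos1(id53) recv 33: drop; pos2(id87) recv 53: drop; pos3(id14) recv 87: fwd; pos4(id81) recv 14: drop; pos5(id44) recv 81: fwd; pos6(id41) recv 44: fwd; pos0(id33) recv 41: fwd
Round 2: pos4(id81) recv 87: fwd; pos6(id41) recv 81: fwd; pos0(id33) recv 44: fwd; pos1(id53) recv 41: drop
Round 3: pos5(id44) recv 87: fwd; pos0(id33) recv 81: fwd; pos1(id53) recv 44: drop
Round 4: pos6(id41) recv 87: fwd; pos1(id53) recv 81: fwd
Round 5: pos0(id33) recv 87: fwd; pos2(id87) recv 81: drop
Round 6: pos1(id53) recv 87: fwd
Round 7: pos2(id87) recv 87: ELECTED
Message ID 44 originates at pos 5; dropped at pos 1 in round 3

Answer: 3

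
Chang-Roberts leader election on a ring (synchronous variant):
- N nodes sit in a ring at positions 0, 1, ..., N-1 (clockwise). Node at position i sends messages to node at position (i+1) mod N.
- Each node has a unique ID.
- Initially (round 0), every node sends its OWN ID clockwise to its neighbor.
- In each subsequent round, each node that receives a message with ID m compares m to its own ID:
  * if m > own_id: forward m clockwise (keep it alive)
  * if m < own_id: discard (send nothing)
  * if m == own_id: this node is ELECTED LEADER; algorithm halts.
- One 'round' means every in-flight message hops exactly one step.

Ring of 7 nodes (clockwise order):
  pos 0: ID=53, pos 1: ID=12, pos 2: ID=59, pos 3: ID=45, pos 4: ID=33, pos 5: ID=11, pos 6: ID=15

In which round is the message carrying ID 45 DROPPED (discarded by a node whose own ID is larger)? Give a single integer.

Answer: 4

Derivation:
Round 1: pos1(id12) recv 53: fwd; pos2(id59) recv 12: drop; pos3(id45) recv 59: fwd; pos4(id33) recv 45: fwd; pos5(id11) recv 33: fwd; pos6(id15) recv 11: drop; pos0(id53) recv 15: drop
Round 2: pos2(id59) recv 53: drop; pos4(id33) recv 59: fwd; pos5(id11) recv 45: fwd; pos6(id15) recv 33: fwd
Round 3: pos5(id11) recv 59: fwd; pos6(id15) recv 45: fwd; pos0(id53) recv 33: drop
Round 4: pos6(id15) recv 59: fwd; pos0(id53) recv 45: drop
Round 5: pos0(id53) recv 59: fwd
Round 6: pos1(id12) recv 59: fwd
Round 7: pos2(id59) recv 59: ELECTED
Message ID 45 originates at pos 3; dropped at pos 0 in round 4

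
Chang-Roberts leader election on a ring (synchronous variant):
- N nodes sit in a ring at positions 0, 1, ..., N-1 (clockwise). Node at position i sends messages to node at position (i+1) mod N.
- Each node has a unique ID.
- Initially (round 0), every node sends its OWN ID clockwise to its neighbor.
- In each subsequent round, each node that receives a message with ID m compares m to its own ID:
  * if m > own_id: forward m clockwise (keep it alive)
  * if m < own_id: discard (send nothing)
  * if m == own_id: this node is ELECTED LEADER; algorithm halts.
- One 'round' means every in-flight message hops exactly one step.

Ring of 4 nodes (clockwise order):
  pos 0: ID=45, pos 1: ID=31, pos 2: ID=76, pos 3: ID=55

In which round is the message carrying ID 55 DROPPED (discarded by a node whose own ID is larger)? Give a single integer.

Answer: 3

Derivation:
Round 1: pos1(id31) recv 45: fwd; pos2(id76) recv 31: drop; pos3(id55) recv 76: fwd; pos0(id45) recv 55: fwd
Round 2: pos2(id76) recv 45: drop; pos0(id45) recv 76: fwd; pos1(id31) recv 55: fwd
Round 3: pos1(id31) recv 76: fwd; pos2(id76) recv 55: drop
Round 4: pos2(id76) recv 76: ELECTED
Message ID 55 originates at pos 3; dropped at pos 2 in round 3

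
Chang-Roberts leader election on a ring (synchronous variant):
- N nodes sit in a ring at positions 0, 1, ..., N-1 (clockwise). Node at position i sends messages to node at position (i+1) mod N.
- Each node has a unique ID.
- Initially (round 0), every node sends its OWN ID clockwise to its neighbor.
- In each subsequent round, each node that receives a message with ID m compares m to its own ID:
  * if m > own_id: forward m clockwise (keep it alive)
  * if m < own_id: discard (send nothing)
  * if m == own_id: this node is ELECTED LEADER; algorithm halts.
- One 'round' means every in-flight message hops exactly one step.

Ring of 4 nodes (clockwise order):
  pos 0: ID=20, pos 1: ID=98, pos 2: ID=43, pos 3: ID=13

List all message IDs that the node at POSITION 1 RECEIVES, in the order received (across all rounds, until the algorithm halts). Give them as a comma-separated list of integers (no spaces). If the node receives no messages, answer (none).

Round 1: pos1(id98) recv 20: drop; pos2(id43) recv 98: fwd; pos3(id13) recv 43: fwd; pos0(id20) recv 13: drop
Round 2: pos3(id13) recv 98: fwd; pos0(id20) recv 43: fwd
Round 3: pos0(id20) recv 98: fwd; pos1(id98) recv 43: drop
Round 4: pos1(id98) recv 98: ELECTED

Answer: 20,43,98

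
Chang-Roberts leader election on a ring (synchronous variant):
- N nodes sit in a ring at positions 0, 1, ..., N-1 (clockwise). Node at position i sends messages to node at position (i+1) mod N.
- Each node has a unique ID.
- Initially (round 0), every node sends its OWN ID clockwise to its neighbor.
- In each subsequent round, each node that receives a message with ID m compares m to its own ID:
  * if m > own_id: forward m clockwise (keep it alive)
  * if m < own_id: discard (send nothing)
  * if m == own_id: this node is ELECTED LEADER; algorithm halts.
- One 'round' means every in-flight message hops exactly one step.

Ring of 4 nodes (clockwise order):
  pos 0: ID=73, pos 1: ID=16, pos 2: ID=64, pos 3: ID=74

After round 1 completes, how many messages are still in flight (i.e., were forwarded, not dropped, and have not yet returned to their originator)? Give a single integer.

Answer: 2

Derivation:
Round 1: pos1(id16) recv 73: fwd; pos2(id64) recv 16: drop; pos3(id74) recv 64: drop; pos0(id73) recv 74: fwd
After round 1: 2 messages still in flight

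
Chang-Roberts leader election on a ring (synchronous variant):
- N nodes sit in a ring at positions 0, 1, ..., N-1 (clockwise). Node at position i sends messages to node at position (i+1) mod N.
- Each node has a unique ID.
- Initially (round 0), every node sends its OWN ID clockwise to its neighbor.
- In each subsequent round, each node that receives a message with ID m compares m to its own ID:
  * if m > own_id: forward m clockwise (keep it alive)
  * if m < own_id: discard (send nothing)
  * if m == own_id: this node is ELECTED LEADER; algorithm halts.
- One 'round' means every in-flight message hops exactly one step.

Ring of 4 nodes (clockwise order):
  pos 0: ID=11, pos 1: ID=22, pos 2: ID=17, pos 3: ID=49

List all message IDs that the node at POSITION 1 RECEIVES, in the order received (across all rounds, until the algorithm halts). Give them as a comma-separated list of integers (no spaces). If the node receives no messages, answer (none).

Round 1: pos1(id22) recv 11: drop; pos2(id17) recv 22: fwd; pos3(id49) recv 17: drop; pos0(id11) recv 49: fwd
Round 2: pos3(id49) recv 22: drop; pos1(id22) recv 49: fwd
Round 3: pos2(id17) recv 49: fwd
Round 4: pos3(id49) recv 49: ELECTED

Answer: 11,49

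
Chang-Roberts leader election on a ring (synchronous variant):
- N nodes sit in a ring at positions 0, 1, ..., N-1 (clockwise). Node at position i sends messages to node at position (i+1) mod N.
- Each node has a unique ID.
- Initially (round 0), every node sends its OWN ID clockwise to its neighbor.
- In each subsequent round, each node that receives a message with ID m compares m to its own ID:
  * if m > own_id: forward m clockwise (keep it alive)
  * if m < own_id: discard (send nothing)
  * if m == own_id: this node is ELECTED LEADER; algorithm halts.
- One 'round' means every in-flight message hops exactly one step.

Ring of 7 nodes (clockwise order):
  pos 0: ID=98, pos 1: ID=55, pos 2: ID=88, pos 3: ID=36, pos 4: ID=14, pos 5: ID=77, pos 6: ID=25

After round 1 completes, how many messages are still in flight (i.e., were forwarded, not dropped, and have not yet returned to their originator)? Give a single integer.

Round 1: pos1(id55) recv 98: fwd; pos2(id88) recv 55: drop; pos3(id36) recv 88: fwd; pos4(id14) recv 36: fwd; pos5(id77) recv 14: drop; pos6(id25) recv 77: fwd; pos0(id98) recv 25: drop
After round 1: 4 messages still in flight

Answer: 4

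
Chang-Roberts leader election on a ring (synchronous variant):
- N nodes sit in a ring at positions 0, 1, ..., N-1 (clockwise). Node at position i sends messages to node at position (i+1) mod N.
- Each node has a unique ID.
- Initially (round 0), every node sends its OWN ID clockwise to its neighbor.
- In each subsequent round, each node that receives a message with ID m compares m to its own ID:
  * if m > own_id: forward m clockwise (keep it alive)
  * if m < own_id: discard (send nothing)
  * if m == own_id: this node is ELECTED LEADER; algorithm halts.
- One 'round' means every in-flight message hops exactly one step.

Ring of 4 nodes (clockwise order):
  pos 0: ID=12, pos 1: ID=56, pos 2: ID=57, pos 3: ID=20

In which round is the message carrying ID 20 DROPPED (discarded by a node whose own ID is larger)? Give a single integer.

Answer: 2

Derivation:
Round 1: pos1(id56) recv 12: drop; pos2(id57) recv 56: drop; pos3(id20) recv 57: fwd; pos0(id12) recv 20: fwd
Round 2: pos0(id12) recv 57: fwd; pos1(id56) recv 20: drop
Round 3: pos1(id56) recv 57: fwd
Round 4: pos2(id57) recv 57: ELECTED
Message ID 20 originates at pos 3; dropped at pos 1 in round 2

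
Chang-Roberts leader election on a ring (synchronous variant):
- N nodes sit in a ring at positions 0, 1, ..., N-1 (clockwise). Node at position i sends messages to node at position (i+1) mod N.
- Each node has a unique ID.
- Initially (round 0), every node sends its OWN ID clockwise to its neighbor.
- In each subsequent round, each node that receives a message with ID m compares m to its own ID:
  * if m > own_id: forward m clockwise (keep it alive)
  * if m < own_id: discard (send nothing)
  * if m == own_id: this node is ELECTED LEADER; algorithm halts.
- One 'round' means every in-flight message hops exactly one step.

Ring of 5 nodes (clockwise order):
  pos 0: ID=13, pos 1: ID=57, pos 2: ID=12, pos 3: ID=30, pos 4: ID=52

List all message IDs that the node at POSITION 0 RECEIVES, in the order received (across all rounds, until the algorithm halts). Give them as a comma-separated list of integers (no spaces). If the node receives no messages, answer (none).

Round 1: pos1(id57) recv 13: drop; pos2(id12) recv 57: fwd; pos3(id30) recv 12: drop; pos4(id52) recv 30: drop; pos0(id13) recv 52: fwd
Round 2: pos3(id30) recv 57: fwd; pos1(id57) recv 52: drop
Round 3: pos4(id52) recv 57: fwd
Round 4: pos0(id13) recv 57: fwd
Round 5: pos1(id57) recv 57: ELECTED

Answer: 52,57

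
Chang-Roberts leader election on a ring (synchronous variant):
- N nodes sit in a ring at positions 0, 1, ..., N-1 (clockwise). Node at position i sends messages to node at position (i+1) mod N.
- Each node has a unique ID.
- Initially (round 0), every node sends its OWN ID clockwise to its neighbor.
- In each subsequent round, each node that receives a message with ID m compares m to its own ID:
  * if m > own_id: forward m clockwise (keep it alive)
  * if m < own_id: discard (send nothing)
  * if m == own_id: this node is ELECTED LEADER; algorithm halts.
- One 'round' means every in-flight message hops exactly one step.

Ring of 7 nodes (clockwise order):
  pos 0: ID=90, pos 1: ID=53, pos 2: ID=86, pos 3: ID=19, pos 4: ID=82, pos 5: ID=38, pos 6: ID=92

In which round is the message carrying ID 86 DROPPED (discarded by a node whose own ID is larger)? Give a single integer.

Round 1: pos1(id53) recv 90: fwd; pos2(id86) recv 53: drop; pos3(id19) recv 86: fwd; pos4(id82) recv 19: drop; pos5(id38) recv 82: fwd; pos6(id92) recv 38: drop; pos0(id90) recv 92: fwd
Round 2: pos2(id86) recv 90: fwd; pos4(id82) recv 86: fwd; pos6(id92) recv 82: drop; pos1(id53) recv 92: fwd
Round 3: pos3(id19) recv 90: fwd; pos5(id38) recv 86: fwd; pos2(id86) recv 92: fwd
Round 4: pos4(id82) recv 90: fwd; pos6(id92) recv 86: drop; pos3(id19) recv 92: fwd
Round 5: pos5(id38) recv 90: fwd; pos4(id82) recv 92: fwd
Round 6: pos6(id92) recv 90: drop; pos5(id38) recv 92: fwd
Round 7: pos6(id92) recv 92: ELECTED
Message ID 86 originates at pos 2; dropped at pos 6 in round 4

Answer: 4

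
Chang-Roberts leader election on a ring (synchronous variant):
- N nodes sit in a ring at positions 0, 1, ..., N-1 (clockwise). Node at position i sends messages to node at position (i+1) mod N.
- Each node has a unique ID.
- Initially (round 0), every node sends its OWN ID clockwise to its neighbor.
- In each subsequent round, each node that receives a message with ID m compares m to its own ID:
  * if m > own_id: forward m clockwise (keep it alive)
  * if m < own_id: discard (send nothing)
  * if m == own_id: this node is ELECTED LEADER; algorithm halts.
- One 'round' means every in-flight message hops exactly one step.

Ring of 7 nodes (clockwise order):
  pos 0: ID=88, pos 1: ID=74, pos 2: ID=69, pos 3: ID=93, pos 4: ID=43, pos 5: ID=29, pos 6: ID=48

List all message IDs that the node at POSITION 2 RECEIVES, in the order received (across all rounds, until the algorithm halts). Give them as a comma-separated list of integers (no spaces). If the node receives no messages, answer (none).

Round 1: pos1(id74) recv 88: fwd; pos2(id69) recv 74: fwd; pos3(id93) recv 69: drop; pos4(id43) recv 93: fwd; pos5(id29) recv 43: fwd; pos6(id48) recv 29: drop; pos0(id88) recv 48: drop
Round 2: pos2(id69) recv 88: fwd; pos3(id93) recv 74: drop; pos5(id29) recv 93: fwd; pos6(id48) recv 43: drop
Round 3: pos3(id93) recv 88: drop; pos6(id48) recv 93: fwd
Round 4: pos0(id88) recv 93: fwd
Round 5: pos1(id74) recv 93: fwd
Round 6: pos2(id69) recv 93: fwd
Round 7: pos3(id93) recv 93: ELECTED

Answer: 74,88,93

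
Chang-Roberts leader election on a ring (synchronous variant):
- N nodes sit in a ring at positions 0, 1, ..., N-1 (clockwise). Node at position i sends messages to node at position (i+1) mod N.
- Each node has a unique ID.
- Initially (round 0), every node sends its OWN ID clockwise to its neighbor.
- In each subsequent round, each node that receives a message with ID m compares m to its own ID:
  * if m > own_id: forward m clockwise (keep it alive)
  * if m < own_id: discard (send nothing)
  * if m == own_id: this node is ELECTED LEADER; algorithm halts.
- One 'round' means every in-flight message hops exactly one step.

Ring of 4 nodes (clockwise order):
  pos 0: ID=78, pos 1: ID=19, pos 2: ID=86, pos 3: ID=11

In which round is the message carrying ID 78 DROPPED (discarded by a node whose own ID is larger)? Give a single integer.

Round 1: pos1(id19) recv 78: fwd; pos2(id86) recv 19: drop; pos3(id11) recv 86: fwd; pos0(id78) recv 11: drop
Round 2: pos2(id86) recv 78: drop; pos0(id78) recv 86: fwd
Round 3: pos1(id19) recv 86: fwd
Round 4: pos2(id86) recv 86: ELECTED
Message ID 78 originates at pos 0; dropped at pos 2 in round 2

Answer: 2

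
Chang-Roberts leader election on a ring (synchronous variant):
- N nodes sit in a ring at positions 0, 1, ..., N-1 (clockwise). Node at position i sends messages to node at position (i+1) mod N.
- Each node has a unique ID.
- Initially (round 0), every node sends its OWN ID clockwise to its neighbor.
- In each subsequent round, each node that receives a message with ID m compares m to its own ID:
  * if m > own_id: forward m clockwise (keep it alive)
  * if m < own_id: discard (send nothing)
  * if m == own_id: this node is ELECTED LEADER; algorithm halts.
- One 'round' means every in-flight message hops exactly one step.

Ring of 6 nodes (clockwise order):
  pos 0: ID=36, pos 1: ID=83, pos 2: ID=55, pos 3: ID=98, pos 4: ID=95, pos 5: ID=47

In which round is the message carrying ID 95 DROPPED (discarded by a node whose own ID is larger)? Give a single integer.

Round 1: pos1(id83) recv 36: drop; pos2(id55) recv 83: fwd; pos3(id98) recv 55: drop; pos4(id95) recv 98: fwd; pos5(id47) recv 95: fwd; pos0(id36) recv 47: fwd
Round 2: pos3(id98) recv 83: drop; pos5(id47) recv 98: fwd; pos0(id36) recv 95: fwd; pos1(id83) recv 47: drop
Round 3: pos0(id36) recv 98: fwd; pos1(id83) recv 95: fwd
Round 4: pos1(id83) recv 98: fwd; pos2(id55) recv 95: fwd
Round 5: pos2(id55) recv 98: fwd; pos3(id98) recv 95: drop
Round 6: pos3(id98) recv 98: ELECTED
Message ID 95 originates at pos 4; dropped at pos 3 in round 5

Answer: 5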